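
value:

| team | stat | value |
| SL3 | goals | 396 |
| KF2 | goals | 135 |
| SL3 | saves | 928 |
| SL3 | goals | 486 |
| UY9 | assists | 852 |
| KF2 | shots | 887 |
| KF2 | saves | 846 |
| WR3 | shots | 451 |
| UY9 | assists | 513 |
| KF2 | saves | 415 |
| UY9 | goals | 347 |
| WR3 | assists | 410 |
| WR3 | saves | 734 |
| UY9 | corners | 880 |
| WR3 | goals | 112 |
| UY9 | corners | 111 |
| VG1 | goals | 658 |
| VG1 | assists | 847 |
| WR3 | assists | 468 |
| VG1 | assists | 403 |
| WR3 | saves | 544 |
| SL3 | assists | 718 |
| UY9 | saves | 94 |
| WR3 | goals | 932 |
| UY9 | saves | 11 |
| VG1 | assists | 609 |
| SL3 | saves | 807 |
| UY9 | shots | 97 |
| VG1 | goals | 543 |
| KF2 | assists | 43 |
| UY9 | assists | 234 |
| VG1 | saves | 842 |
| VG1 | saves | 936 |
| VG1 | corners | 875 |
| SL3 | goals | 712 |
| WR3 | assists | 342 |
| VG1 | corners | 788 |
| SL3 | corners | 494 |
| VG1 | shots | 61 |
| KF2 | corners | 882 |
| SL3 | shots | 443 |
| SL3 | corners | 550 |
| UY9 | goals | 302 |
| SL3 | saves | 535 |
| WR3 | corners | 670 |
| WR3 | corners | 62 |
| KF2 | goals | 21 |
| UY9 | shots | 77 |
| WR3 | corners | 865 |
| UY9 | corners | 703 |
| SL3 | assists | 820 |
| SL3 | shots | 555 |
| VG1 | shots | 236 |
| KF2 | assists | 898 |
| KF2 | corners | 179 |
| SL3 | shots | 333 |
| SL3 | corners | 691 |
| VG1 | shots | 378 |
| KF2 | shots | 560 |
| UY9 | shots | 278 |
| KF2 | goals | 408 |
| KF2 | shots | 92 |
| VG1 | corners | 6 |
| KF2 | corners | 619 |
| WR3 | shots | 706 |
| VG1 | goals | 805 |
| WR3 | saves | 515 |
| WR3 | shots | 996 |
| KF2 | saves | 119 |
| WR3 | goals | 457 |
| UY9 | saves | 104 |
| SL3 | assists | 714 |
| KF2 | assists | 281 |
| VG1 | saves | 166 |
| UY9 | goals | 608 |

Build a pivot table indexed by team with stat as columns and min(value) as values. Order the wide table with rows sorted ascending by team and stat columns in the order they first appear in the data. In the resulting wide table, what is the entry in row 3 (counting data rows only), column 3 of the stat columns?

234

With rows sorted ascending by team, row 3 is team=UY9. stat columns in first-appearance order: goals, saves, assists, shots, corners; column 3 is assists.
Long rows with team=UY9, stat=assists: min(852, 513, 234) = 234.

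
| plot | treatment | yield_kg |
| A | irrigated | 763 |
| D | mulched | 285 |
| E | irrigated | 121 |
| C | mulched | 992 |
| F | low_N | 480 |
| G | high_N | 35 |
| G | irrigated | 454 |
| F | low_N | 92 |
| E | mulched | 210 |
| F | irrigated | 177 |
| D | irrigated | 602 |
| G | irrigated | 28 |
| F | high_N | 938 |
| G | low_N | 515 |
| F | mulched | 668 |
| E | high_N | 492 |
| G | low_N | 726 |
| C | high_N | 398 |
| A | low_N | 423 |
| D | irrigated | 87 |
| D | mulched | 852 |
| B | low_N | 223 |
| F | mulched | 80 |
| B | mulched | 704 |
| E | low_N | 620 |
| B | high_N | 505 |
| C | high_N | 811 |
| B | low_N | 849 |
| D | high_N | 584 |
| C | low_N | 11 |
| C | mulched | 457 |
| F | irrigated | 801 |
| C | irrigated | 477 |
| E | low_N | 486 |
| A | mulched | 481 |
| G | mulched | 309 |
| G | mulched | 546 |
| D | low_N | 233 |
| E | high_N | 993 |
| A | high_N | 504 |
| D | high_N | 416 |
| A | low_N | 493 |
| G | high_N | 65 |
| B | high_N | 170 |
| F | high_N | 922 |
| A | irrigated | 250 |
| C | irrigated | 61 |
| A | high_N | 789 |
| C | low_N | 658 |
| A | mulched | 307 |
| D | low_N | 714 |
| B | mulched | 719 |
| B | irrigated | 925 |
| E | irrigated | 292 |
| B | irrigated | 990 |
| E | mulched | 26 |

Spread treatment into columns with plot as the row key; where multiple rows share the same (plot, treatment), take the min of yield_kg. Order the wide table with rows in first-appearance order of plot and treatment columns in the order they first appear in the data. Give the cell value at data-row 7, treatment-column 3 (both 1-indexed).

With rows in first-appearance order of plot, row 7 is plot=B. treatment columns in first-appearance order: irrigated, mulched, low_N, high_N; column 3 is low_N.
Long rows with plot=B, treatment=low_N: min(223, 849) = 223.

223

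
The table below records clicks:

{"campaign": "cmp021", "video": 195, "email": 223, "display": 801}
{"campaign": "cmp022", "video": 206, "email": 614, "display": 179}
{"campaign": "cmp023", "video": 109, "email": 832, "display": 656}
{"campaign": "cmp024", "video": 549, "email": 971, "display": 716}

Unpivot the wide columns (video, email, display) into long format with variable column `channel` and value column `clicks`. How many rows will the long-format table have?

4 campaign values × 3 melted columns = 12 rows.

12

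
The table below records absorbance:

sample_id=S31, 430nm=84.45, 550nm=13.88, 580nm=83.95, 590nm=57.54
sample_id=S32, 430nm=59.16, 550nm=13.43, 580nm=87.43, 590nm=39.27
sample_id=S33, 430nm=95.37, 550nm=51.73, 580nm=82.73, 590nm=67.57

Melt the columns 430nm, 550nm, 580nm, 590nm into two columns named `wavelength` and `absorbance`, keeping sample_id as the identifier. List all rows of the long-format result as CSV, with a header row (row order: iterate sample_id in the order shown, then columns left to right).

sample_id,wavelength,absorbance
S31,430nm,84.45
S31,550nm,13.88
S31,580nm,83.95
S31,590nm,57.54
S32,430nm,59.16
S32,550nm,13.43
S32,580nm,87.43
S32,590nm,39.27
S33,430nm,95.37
S33,550nm,51.73
S33,580nm,82.73
S33,590nm,67.57

Each (sample_id, column) pair becomes one row: 3 × 4 = 12 rows.
For example, (S31, 430nm) → absorbance=84.45.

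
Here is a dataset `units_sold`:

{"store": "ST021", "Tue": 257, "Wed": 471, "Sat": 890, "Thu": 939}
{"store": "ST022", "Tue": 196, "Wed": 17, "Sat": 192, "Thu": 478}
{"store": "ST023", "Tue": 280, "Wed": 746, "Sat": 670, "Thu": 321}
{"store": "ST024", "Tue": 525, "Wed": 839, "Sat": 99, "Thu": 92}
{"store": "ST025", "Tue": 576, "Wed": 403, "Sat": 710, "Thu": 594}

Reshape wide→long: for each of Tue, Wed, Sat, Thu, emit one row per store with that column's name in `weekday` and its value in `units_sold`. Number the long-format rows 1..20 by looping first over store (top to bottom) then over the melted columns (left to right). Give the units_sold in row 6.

20 rows total (5 × 4). Row 6: index ⌊(6-1)/4⌋ = 1 into store → ST022; (6-1) mod 4 = 1 into the melted columns → Wed.
So row 6 is (ST022, Wed, 17); units_sold = 17.

17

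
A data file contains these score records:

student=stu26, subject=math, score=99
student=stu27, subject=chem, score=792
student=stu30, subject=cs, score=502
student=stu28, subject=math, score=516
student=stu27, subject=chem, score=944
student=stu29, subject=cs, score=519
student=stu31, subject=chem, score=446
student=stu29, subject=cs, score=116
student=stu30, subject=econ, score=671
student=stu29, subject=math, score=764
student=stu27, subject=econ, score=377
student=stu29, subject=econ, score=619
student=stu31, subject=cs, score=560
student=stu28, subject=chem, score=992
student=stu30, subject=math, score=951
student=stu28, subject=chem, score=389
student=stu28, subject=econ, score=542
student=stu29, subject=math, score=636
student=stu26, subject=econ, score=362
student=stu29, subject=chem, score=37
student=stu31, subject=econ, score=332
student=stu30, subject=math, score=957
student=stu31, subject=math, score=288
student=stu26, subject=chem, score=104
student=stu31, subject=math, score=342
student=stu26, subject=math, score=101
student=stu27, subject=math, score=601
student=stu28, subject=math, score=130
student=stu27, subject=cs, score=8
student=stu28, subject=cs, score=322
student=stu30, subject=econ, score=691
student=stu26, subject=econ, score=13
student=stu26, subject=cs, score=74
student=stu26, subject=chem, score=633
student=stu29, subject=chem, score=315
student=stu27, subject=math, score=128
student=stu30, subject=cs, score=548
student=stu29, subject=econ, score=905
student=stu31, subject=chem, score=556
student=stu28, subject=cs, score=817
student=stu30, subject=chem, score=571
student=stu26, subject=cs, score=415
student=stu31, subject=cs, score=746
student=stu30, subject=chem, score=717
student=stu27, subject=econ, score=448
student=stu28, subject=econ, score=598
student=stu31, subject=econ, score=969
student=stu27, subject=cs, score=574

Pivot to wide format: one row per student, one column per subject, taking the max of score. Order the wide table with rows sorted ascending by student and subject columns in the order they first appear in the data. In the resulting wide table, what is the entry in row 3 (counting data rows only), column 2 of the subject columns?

With rows sorted ascending by student, row 3 is student=stu28. subject columns in first-appearance order: math, chem, cs, econ; column 2 is chem.
Long rows with student=stu28, subject=chem: max(992, 389) = 992.

992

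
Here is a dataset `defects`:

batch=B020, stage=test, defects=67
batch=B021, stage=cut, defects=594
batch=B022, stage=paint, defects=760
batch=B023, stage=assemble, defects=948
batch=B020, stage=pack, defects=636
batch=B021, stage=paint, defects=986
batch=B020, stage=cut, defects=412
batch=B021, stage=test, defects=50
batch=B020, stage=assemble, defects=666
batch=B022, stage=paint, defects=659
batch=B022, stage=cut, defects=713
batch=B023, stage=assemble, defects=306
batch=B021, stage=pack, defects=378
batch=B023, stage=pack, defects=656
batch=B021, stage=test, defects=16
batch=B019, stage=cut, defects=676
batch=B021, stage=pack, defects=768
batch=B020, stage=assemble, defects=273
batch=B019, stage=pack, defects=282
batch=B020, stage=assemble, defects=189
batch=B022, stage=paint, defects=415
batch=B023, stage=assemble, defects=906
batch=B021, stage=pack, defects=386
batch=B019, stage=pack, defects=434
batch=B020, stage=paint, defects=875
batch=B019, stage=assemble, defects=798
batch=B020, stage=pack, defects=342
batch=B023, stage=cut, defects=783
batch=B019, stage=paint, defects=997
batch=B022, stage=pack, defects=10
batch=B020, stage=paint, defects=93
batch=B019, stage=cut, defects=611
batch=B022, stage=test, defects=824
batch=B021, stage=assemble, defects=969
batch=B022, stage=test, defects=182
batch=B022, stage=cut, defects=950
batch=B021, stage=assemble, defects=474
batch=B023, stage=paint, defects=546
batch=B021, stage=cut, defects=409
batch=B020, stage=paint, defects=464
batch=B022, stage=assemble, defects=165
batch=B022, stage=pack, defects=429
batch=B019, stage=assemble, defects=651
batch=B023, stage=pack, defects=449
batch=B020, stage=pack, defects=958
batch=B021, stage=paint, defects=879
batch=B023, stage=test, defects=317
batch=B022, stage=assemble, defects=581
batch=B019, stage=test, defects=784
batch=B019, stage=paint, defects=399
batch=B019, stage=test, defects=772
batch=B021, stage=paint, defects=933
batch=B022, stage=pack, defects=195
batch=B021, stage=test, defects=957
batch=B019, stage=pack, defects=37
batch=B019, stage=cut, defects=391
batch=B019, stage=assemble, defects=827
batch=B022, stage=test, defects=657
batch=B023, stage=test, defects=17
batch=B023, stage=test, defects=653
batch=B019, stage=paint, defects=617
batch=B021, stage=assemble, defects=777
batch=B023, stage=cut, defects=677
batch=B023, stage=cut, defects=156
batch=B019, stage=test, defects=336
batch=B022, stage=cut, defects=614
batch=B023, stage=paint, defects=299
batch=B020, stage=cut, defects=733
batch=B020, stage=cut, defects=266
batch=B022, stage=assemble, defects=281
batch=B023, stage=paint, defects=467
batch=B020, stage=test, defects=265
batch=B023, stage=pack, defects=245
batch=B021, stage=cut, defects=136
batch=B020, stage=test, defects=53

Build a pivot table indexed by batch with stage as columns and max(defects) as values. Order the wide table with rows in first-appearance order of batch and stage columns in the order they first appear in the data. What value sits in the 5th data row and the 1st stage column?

784

With rows in first-appearance order of batch, row 5 is batch=B019. stage columns in first-appearance order: test, cut, paint, assemble, pack; column 1 is test.
Long rows with batch=B019, stage=test: max(784, 772, 336) = 784.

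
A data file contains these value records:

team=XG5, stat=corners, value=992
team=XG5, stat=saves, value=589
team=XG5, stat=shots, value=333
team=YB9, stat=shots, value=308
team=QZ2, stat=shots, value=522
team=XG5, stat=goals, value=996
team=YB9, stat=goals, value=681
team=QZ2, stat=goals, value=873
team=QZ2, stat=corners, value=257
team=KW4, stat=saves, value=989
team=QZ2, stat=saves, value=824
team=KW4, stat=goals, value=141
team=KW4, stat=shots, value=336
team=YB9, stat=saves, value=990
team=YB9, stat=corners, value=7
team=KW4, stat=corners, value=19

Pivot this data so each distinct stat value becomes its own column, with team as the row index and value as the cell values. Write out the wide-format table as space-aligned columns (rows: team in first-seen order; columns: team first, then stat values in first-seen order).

team  corners  saves  shots  goals
XG5   992      589    333    996  
YB9   7        990    308    681  
QZ2   257      824    522    873  
KW4   19       989    336    141  

Columns: team plus the 4 distinct stat values (corners, saves, shots, goals).
For example, row XG5 column corners takes value=992 from the long row (XG5, corners).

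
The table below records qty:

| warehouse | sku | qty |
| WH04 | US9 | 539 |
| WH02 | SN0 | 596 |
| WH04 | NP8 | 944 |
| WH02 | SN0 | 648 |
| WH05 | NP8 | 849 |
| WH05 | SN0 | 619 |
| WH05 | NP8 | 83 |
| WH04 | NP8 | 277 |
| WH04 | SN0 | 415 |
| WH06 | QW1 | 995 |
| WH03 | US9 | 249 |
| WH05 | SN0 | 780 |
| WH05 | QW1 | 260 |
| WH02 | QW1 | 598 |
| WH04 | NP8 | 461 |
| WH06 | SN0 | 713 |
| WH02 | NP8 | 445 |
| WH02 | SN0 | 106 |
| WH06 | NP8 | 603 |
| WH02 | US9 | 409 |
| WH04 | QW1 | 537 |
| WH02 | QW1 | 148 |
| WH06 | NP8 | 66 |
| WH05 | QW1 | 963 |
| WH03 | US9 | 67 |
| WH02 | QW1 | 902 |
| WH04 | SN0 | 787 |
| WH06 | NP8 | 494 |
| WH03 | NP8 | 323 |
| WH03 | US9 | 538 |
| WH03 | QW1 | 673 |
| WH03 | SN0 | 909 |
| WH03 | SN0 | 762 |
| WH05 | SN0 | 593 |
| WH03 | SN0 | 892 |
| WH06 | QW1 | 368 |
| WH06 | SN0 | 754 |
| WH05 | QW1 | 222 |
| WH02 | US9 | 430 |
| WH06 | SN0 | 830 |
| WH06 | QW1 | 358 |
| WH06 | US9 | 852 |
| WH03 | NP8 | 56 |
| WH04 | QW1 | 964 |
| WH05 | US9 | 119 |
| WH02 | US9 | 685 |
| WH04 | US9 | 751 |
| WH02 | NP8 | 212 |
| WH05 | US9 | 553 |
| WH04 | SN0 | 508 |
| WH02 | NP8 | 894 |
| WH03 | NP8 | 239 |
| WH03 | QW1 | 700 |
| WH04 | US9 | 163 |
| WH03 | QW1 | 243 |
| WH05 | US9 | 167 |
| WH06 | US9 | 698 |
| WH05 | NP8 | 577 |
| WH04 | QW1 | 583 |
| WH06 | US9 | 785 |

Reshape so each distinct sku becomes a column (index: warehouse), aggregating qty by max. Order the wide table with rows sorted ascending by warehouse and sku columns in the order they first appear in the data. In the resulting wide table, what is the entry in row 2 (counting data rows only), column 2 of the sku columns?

With rows sorted ascending by warehouse, row 2 is warehouse=WH03. sku columns in first-appearance order: US9, SN0, NP8, QW1; column 2 is SN0.
Long rows with warehouse=WH03, sku=SN0: max(909, 762, 892) = 909.

909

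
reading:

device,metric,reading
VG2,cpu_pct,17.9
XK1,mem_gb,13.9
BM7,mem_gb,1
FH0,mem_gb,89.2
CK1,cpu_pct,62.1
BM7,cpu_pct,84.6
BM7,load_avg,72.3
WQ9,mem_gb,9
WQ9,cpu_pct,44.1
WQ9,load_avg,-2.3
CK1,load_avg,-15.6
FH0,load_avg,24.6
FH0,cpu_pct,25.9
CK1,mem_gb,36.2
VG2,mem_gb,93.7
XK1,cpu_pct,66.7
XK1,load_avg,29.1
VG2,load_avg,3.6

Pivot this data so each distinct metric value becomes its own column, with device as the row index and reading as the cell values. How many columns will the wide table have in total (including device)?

1 column for device plus 3 distinct metric values → 4 columns.

4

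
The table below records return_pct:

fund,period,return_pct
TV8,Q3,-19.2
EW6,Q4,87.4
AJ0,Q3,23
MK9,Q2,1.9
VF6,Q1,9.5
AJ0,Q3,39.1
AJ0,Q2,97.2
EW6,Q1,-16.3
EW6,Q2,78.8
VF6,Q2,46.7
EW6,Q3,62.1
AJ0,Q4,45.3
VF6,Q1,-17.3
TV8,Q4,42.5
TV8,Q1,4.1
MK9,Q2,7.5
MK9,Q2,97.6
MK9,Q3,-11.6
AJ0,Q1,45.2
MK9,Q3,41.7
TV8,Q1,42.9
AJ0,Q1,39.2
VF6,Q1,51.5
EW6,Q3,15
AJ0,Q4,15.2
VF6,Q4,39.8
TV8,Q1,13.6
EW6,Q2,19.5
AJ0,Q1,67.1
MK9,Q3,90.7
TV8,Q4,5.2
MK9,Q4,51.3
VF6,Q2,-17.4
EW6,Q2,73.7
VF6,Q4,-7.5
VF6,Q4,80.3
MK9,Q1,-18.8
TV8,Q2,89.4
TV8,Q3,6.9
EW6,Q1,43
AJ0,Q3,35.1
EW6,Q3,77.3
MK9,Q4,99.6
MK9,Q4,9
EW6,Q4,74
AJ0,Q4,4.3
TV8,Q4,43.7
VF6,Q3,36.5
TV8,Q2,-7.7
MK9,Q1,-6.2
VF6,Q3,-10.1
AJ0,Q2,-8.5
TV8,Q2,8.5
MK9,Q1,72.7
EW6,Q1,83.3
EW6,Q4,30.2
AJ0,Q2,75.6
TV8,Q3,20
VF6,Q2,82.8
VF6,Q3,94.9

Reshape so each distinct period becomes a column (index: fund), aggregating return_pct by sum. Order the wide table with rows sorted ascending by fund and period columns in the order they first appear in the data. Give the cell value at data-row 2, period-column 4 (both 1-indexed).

110

With rows sorted ascending by fund, row 2 is fund=EW6. period columns in first-appearance order: Q3, Q4, Q2, Q1; column 4 is Q1.
Long rows with fund=EW6, period=Q1: -16.3 + 43 + 83.3 = 110.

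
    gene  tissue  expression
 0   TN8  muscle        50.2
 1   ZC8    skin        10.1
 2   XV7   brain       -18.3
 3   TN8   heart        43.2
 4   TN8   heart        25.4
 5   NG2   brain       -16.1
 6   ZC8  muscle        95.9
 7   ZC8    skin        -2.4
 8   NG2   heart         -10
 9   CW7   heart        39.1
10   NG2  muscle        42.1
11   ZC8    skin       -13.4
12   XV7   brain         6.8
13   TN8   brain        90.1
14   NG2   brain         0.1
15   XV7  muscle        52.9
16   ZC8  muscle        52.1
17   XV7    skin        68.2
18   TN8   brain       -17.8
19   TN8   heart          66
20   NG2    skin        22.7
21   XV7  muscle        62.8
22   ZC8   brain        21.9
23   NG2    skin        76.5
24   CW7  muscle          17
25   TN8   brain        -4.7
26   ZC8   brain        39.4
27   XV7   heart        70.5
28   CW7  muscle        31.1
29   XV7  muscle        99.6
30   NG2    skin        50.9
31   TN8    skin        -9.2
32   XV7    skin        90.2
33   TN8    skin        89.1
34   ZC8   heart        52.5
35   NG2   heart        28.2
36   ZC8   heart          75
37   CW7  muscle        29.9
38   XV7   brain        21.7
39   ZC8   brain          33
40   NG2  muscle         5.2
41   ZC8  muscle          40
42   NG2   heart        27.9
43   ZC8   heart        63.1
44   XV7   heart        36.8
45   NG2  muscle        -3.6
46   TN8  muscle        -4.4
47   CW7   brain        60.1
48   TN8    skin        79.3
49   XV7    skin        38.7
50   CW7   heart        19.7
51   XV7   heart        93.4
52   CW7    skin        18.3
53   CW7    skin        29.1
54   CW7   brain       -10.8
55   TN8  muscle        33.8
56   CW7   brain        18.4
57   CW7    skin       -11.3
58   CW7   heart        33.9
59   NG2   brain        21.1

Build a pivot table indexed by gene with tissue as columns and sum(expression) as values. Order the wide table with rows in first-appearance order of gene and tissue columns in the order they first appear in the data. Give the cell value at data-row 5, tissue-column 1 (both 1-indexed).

78

With rows in first-appearance order of gene, row 5 is gene=CW7. tissue columns in first-appearance order: muscle, skin, brain, heart; column 1 is muscle.
Long rows with gene=CW7, tissue=muscle: 17 + 31.1 + 29.9 = 78.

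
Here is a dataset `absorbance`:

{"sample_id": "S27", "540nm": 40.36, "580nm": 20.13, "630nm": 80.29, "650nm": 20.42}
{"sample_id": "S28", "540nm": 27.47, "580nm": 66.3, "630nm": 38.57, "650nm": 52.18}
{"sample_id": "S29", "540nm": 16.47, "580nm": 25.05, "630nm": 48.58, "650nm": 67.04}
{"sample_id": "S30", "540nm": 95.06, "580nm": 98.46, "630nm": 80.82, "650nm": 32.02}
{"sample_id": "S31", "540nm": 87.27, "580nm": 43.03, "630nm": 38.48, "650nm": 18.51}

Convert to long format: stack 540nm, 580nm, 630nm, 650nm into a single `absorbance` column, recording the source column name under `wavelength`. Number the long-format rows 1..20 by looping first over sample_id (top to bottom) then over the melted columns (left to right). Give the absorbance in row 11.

20 rows total (5 × 4). Row 11: index ⌊(11-1)/4⌋ = 2 into sample_id → S29; (11-1) mod 4 = 2 into the melted columns → 630nm.
So row 11 is (S29, 630nm, 48.58); absorbance = 48.58.

48.58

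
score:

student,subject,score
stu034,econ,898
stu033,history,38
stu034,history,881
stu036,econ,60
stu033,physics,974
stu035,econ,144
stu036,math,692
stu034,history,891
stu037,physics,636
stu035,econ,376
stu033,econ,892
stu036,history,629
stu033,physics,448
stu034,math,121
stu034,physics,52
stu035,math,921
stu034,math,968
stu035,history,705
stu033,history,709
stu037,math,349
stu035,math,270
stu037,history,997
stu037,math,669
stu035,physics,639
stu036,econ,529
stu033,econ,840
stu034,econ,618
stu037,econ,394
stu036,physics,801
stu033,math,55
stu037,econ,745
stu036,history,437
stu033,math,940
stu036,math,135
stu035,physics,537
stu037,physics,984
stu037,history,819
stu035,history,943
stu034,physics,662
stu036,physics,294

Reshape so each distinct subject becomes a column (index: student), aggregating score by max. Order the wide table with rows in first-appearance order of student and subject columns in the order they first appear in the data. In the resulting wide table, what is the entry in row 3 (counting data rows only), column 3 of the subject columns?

With rows in first-appearance order of student, row 3 is student=stu036. subject columns in first-appearance order: econ, history, physics, math; column 3 is physics.
Long rows with student=stu036, subject=physics: max(801, 294) = 801.

801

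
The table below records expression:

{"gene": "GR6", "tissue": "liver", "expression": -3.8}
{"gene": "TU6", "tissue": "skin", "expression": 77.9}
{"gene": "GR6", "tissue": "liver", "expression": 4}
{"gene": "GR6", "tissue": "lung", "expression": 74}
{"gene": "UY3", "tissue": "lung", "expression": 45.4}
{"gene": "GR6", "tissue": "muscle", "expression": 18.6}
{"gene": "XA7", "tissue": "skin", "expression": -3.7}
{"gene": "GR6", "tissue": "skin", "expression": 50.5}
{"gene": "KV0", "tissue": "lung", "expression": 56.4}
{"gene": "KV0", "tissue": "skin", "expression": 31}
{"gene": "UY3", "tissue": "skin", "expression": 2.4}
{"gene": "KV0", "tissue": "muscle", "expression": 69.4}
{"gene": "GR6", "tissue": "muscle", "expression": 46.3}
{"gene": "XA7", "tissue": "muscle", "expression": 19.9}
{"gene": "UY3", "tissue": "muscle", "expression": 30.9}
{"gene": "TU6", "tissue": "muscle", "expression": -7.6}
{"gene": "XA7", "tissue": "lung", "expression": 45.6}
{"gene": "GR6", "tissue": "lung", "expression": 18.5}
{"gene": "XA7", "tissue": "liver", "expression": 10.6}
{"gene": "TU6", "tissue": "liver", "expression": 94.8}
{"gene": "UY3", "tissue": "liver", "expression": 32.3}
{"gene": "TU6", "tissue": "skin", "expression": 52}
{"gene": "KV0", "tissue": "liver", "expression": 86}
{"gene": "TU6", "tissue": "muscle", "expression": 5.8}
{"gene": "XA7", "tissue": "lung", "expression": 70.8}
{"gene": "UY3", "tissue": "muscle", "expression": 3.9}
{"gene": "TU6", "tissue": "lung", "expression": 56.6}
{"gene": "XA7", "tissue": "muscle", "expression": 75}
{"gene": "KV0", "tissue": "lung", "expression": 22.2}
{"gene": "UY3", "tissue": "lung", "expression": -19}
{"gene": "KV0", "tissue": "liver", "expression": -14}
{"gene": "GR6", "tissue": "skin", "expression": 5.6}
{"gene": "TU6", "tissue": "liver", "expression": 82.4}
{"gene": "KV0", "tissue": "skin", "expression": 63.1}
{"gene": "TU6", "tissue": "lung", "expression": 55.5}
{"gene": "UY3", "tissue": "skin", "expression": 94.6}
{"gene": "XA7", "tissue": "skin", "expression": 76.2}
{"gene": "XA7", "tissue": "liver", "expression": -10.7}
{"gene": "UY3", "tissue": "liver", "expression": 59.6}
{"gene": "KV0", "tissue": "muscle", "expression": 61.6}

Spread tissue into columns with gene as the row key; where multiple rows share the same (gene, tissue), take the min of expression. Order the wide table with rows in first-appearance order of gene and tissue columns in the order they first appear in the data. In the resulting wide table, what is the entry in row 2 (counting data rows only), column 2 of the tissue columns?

52

With rows in first-appearance order of gene, row 2 is gene=TU6. tissue columns in first-appearance order: liver, skin, lung, muscle; column 2 is skin.
Long rows with gene=TU6, tissue=skin: min(77.9, 52) = 52.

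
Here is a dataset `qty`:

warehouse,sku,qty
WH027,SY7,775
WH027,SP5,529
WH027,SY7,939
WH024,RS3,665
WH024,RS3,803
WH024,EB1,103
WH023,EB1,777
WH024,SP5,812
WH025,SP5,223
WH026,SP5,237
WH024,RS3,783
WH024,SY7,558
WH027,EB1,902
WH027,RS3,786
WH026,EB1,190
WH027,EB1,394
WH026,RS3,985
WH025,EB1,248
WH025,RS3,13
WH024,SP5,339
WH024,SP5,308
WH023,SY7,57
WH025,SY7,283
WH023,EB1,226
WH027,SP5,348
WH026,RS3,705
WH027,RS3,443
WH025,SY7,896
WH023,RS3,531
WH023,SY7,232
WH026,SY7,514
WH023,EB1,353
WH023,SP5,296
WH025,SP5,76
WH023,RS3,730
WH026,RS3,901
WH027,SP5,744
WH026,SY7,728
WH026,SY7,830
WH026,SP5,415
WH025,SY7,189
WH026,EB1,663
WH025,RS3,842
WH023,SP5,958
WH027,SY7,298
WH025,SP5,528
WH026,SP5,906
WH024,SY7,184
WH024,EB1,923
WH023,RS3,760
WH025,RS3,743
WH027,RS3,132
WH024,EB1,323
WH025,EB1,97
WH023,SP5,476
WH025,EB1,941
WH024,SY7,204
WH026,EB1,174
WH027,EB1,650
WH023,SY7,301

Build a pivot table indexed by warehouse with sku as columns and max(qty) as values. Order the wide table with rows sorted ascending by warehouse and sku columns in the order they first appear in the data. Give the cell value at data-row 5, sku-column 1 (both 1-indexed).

With rows sorted ascending by warehouse, row 5 is warehouse=WH027. sku columns in first-appearance order: SY7, SP5, RS3, EB1; column 1 is SY7.
Long rows with warehouse=WH027, sku=SY7: max(775, 939, 298) = 939.

939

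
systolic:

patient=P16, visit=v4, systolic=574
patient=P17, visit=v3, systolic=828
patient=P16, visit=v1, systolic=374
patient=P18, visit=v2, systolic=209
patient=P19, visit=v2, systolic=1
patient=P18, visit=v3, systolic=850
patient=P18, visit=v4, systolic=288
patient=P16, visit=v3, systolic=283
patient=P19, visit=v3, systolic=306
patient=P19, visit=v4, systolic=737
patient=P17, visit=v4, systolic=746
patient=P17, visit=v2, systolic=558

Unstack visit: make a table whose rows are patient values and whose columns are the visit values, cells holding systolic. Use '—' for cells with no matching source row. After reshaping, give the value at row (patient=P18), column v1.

—

No long-format row has patient=P18 and visit=v1, so the cell is —.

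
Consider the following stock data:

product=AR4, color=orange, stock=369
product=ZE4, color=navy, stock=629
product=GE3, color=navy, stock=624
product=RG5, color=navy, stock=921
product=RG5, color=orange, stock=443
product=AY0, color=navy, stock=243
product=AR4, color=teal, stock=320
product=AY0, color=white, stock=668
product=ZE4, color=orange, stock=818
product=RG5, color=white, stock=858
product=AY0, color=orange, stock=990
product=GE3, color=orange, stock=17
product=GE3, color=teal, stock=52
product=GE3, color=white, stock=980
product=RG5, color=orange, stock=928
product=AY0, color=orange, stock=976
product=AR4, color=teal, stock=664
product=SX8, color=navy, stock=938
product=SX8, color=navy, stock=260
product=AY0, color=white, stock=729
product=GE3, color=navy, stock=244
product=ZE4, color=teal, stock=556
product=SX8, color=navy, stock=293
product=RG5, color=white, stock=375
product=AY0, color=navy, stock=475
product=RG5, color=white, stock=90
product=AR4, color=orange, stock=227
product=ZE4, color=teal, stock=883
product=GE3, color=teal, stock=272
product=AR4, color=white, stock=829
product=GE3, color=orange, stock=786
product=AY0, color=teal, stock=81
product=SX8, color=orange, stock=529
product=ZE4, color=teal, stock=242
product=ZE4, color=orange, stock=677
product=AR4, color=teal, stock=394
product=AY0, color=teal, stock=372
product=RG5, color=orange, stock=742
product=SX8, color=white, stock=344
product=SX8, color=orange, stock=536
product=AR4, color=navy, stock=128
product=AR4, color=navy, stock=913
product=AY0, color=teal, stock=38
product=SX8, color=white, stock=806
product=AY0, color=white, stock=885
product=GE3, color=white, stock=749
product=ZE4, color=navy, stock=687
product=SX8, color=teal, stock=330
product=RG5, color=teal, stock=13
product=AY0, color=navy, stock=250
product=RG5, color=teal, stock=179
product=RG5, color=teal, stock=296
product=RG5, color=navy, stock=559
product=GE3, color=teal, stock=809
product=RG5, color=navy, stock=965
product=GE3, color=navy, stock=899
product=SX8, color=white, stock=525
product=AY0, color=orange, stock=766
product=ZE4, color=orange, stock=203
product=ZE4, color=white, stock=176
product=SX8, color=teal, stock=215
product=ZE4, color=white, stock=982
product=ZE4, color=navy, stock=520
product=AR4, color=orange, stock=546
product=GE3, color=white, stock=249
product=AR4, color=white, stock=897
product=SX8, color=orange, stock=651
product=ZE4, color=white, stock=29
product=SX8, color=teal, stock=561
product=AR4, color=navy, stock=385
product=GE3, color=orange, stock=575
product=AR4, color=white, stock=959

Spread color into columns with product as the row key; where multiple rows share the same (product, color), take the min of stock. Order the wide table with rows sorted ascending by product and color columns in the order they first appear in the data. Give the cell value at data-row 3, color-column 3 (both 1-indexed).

52

With rows sorted ascending by product, row 3 is product=GE3. color columns in first-appearance order: orange, navy, teal, white; column 3 is teal.
Long rows with product=GE3, color=teal: min(52, 272, 809) = 52.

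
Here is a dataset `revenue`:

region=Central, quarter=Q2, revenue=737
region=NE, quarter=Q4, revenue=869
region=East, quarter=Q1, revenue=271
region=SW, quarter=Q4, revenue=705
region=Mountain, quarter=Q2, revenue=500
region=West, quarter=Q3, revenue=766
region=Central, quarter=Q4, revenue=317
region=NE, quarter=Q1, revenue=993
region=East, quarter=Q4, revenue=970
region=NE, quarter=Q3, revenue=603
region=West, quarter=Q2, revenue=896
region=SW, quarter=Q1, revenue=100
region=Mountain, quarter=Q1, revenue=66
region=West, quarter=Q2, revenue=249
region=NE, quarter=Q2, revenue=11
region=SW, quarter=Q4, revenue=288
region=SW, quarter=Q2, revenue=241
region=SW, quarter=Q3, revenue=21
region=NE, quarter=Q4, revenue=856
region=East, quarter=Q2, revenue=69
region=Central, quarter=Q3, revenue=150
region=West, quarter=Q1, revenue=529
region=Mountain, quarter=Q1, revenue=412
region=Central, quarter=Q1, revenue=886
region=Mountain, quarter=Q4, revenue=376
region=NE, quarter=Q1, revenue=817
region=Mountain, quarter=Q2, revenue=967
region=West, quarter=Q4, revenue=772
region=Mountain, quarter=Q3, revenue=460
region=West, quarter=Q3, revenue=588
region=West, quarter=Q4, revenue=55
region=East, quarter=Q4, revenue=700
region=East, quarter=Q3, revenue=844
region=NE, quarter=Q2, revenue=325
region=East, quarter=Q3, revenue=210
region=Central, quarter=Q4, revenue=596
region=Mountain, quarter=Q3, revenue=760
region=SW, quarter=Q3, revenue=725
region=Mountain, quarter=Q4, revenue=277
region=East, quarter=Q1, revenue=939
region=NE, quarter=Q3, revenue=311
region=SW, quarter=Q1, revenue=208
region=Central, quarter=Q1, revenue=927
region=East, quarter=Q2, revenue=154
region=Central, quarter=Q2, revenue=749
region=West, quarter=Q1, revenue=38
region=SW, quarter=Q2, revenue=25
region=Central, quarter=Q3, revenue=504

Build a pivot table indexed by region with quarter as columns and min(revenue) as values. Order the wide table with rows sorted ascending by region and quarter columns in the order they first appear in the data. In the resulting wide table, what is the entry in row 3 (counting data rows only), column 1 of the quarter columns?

500

With rows sorted ascending by region, row 3 is region=Mountain. quarter columns in first-appearance order: Q2, Q4, Q1, Q3; column 1 is Q2.
Long rows with region=Mountain, quarter=Q2: min(500, 967) = 500.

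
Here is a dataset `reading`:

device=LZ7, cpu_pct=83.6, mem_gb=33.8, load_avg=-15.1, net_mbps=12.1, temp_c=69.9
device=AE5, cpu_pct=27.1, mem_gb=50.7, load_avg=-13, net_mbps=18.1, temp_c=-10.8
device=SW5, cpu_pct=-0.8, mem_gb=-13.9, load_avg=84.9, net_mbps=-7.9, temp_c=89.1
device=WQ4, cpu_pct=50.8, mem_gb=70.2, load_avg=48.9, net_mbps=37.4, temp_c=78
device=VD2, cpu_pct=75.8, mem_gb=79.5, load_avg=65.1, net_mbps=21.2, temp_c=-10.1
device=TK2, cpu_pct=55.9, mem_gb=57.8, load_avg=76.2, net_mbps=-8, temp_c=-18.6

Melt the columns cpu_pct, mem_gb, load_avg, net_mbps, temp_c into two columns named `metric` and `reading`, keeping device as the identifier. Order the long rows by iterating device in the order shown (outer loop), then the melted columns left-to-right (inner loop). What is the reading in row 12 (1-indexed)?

-13.9

30 rows total (6 × 5). Row 12: index ⌊(12-1)/5⌋ = 2 into device → SW5; (12-1) mod 5 = 1 into the melted columns → mem_gb.
So row 12 is (SW5, mem_gb, -13.9); reading = -13.9.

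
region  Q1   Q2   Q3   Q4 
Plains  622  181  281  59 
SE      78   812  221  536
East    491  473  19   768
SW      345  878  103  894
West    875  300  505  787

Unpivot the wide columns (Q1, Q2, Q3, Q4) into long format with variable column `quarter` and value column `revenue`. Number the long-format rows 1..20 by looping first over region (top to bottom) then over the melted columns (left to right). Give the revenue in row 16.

20 rows total (5 × 4). Row 16: index ⌊(16-1)/4⌋ = 3 into region → SW; (16-1) mod 4 = 3 into the melted columns → Q4.
So row 16 is (SW, Q4, 894); revenue = 894.

894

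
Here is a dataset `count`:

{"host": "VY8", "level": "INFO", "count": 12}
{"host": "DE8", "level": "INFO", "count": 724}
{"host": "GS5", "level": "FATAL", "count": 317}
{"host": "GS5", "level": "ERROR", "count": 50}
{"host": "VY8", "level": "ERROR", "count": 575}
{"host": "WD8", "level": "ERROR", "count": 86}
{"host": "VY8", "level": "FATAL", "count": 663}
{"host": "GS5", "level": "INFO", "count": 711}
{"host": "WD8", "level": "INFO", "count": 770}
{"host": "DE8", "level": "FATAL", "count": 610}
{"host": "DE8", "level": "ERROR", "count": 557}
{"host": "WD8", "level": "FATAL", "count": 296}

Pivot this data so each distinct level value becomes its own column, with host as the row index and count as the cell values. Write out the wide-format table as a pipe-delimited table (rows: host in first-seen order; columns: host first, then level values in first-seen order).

| host | INFO | FATAL | ERROR |
| VY8 | 12 | 663 | 575 |
| DE8 | 724 | 610 | 557 |
| GS5 | 711 | 317 | 50 |
| WD8 | 770 | 296 | 86 |

Columns: host plus the 3 distinct level values (INFO, FATAL, ERROR).
For example, row VY8 column INFO takes count=12 from the long row (VY8, INFO).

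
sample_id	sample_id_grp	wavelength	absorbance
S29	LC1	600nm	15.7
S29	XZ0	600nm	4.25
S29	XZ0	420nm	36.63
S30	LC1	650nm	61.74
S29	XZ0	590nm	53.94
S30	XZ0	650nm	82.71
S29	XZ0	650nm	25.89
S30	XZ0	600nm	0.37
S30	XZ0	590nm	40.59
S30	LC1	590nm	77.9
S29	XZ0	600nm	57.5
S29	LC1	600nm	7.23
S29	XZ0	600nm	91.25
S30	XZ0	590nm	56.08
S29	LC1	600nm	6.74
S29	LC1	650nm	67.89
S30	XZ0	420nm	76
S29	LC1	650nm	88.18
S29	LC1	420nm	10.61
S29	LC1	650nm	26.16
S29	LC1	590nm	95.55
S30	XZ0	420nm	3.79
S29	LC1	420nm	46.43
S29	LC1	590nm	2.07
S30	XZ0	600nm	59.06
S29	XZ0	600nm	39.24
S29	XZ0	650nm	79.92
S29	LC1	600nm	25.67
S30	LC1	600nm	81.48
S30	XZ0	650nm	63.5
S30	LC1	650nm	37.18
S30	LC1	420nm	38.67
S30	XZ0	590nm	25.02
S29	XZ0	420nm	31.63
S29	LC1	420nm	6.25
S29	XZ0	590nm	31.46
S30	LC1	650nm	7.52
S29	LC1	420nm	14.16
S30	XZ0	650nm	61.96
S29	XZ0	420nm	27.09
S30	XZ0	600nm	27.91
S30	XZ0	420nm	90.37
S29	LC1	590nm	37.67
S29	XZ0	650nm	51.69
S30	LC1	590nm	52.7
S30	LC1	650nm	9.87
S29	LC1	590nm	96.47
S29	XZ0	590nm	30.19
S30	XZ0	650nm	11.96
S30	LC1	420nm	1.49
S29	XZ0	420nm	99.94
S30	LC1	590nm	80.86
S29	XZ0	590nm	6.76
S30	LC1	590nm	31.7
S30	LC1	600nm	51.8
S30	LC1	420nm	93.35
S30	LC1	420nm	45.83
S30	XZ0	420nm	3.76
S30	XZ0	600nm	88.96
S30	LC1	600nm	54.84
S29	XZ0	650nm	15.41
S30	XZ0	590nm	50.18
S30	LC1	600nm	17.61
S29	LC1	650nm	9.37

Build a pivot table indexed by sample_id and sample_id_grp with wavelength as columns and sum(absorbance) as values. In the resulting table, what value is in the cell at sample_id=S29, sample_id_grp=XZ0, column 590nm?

Rows with sample_id=S29, sample_id_grp=XZ0 and wavelength=590nm: absorbance values are 53.94, 31.46, 30.19, 6.76.
53.94 + 31.46 + 30.19 + 6.76 = 122.35.

122.35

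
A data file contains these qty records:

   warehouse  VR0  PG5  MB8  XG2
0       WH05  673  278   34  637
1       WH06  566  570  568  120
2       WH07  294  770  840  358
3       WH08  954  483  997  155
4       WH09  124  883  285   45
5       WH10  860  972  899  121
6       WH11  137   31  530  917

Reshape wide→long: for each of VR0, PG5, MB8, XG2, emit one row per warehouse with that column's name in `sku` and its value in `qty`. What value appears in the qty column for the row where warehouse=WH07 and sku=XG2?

358

Unpivoting turns each (warehouse, wide-column) pair into one long row.
The wide cell at row WH07, column XG2 holds 358, so the long row (WH07, XG2) has qty=358.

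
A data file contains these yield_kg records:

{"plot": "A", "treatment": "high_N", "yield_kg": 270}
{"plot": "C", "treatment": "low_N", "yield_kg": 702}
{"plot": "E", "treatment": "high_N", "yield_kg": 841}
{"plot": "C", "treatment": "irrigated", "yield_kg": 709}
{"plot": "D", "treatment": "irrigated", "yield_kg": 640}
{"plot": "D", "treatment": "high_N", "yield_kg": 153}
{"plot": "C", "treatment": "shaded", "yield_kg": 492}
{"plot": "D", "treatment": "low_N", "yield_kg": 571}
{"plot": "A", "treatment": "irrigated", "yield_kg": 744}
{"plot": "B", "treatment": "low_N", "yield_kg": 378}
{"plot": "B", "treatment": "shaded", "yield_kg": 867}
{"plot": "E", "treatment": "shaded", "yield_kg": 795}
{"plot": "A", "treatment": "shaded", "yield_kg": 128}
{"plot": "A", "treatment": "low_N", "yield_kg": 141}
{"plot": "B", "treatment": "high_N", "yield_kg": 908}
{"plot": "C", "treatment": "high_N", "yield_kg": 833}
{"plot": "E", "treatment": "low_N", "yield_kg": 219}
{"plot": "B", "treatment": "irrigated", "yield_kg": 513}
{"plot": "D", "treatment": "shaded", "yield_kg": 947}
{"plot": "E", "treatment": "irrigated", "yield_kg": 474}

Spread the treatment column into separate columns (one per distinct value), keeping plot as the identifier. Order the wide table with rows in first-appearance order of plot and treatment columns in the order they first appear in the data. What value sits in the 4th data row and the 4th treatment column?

947

With rows in first-appearance order of plot, row 4 is plot=D. treatment columns in first-appearance order: high_N, low_N, irrigated, shaded; column 4 is shaded.
Long rows with plot=D, treatment=shaded: yield_kg = 947.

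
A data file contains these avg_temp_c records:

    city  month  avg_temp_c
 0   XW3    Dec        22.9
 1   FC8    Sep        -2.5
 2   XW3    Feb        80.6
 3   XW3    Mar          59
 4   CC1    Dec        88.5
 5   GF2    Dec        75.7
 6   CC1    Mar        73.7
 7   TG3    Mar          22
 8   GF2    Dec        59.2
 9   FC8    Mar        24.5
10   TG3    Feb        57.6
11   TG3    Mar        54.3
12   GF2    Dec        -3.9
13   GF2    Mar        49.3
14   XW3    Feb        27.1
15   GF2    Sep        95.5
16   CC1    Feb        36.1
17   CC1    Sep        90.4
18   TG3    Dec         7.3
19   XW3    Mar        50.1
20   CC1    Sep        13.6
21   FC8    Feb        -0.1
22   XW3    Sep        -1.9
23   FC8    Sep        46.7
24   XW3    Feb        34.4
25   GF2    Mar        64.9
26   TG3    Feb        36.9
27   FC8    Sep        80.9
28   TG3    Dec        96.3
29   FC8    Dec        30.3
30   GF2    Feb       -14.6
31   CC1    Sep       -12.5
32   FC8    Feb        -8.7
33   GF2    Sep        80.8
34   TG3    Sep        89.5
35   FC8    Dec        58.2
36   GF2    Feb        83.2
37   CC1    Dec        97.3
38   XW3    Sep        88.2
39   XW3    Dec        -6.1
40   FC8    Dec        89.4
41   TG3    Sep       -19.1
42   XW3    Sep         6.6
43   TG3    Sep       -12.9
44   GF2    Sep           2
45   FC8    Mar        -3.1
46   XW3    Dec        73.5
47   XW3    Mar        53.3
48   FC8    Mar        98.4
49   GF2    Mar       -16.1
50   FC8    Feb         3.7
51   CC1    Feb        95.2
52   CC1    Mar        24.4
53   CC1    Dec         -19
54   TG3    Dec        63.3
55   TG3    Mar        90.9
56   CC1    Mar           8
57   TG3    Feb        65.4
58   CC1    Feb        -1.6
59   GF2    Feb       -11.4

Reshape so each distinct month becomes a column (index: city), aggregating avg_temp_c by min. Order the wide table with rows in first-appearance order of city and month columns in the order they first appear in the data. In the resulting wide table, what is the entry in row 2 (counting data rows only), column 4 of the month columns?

-3.1

With rows in first-appearance order of city, row 2 is city=FC8. month columns in first-appearance order: Dec, Sep, Feb, Mar; column 4 is Mar.
Long rows with city=FC8, month=Mar: min(24.5, -3.1, 98.4) = -3.1.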